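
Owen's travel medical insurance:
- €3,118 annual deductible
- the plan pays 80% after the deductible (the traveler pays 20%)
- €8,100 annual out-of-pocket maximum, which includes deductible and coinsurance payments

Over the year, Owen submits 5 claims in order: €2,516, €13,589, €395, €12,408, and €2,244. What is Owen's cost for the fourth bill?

€2,305.60

#1 (€2,516): entire amount goes to the deductible. Traveler owes €2,516 (running OOP €2,516).
#2 (€13,589): deductible takes €602, €12,987 remains; coinsurance €12,987 × 20% = €2,597.40. Traveler owes €3,199.40 (running OOP €5,715.40).
#3 (€395): deductible already satisfied, so traveler's share is 20% × €395 = €79. Traveler pays €79; OOP now €5,794.40.
#4 (€12,408): deductible already satisfied, so traveler's share is 20% × €12,408 = €2,481.60. That would push OOP to €8,276, over the €8,100 cap, so traveler pays €8,100 − €5,794.40 = €2,305.60.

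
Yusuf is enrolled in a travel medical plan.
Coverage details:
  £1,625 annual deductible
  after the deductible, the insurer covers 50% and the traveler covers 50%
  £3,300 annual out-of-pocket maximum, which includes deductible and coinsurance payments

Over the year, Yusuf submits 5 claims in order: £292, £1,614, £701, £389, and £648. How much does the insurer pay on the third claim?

Bill 1, £292: fully absorbed by the deductible. Traveler owes £292 (running OOP £292). Insurer: £292 − £292 = £0.
Bill 2, £1,614: £1,333 finishes the deductible; £281 goes to coinsurance; traveler's 50% is £140.50. Traveler owes £1,473.50 (running OOP £1,765.50). Plan pays £1,614 − £1,473.50 = £140.50.
Bill 3, £701: deductible met; 50% of £701 = £350.50. Cost to traveler: £350.50. OOP to date £2,116. Plan pays £701 − £350.50 = £350.50.

£350.50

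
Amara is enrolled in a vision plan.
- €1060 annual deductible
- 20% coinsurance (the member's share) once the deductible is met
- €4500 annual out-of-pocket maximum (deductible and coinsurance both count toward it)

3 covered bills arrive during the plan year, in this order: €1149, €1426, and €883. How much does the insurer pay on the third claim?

#1 (€1149): €1060 to deductible, leaving €89; 20% of €89 = €17.80. Member pays €1077.80; OOP now €1077.80. Insurer: €1149 − €1077.80 = €71.20.
#2 (€1426): deductible already satisfied, so member's share is 20% × €1426 = €285.20. Member owes €285.20 (running OOP €1363). Insurer: €1426 − €285.20 = €1140.80.
#3 (€883): deductible met; 20% of €883 = €176.60. Cost to member: €176.60. OOP to date €1539.60. Insurer: €883 − €176.60 = €706.40.

€706.40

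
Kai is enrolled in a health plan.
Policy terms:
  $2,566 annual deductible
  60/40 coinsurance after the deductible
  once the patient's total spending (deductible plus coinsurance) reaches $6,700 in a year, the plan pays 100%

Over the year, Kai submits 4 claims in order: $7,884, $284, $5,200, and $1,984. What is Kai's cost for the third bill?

Claim 1 ($7,884): $2,566 finishes the deductible; $5,318 goes to coinsurance; coinsurance $5,318 × 40% = $2,127.20. Cost to patient: $4,693.20. OOP to date $4,693.20.
Claim 2 ($284): 40% coinsurance on $284 = $113.60. Patient pays $113.60; OOP now $4,806.80.
Claim 3 ($5,200): deductible met; 40% of $5,200 = $2,080. Adding that to $4,806.80 gives $6,886.80, past the $6,700 cap; patient pays only $6,700 − $4,806.80 = $1,893.20.

$1,893.20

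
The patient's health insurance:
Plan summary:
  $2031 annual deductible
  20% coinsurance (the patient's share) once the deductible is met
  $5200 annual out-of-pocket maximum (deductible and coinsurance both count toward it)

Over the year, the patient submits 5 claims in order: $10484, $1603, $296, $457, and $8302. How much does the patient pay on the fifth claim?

$1007.20

Claim 1 ($10484): deductible takes $2031, $8453 remains; 20% of $8453 = $1690.60. Cost to patient: $3721.60. OOP to date $3721.60.
Claim 2 ($1603): deductible already satisfied, so patient's share is 20% × $1603 = $320.60. Patient pays $320.60; OOP now $4042.20.
Claim 3 ($296): 20% coinsurance on $296 = $59.20. Patient owes $59.20 (running OOP $4101.40).
Claim 4 ($457): deductible already satisfied, so patient's share is 20% × $457 = $91.40. Cost to patient: $91.40. OOP to date $4192.80.
Claim 5 ($8302): 20% coinsurance on $8302 = $1660.40. Adding that to $4192.80 gives $5853.20, past the $5200 cap; patient pays only $5200 − $4192.80 = $1007.20.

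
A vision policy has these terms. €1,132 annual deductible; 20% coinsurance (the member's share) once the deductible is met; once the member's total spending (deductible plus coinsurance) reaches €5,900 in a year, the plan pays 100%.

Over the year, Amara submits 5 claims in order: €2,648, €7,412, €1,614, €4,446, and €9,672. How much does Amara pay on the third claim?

Bill 1, €2,648: €1,132 to deductible, leaving €1,516; 20% of €1,516 = €303.20. Cost to member: €1,435.20. OOP to date €1,435.20.
Bill 2, €7,412: 20% coinsurance on €7,412 = €1,482.40. Member pays €1,482.40; OOP now €2,917.60.
Bill 3, €1,614: 20% coinsurance on €1,614 = €322.80. Cost to member: €322.80. OOP to date €3,240.40.

€322.80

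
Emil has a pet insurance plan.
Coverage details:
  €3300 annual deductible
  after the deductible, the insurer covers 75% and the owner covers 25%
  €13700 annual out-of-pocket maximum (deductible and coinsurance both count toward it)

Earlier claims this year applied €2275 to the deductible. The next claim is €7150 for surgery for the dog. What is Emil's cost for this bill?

€2556.25

Remaining deductible: €3300 − €2275 = €1025.
The remaining €6125 (= €7150 − €1025) moves to coinsurance.
Coinsurance: €6125 × 25% = €1531.25.
So the owner owes €1025 + €1531.25 = €2556.25 before any cap.
Cumulative spending €2275 + €2556.25 = €4831.25 stays under the €13700 maximum.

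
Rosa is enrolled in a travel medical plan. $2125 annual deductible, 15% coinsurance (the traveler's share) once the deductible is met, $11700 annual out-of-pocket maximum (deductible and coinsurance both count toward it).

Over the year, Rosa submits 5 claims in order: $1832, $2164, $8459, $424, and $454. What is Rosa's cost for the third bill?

Claim 1 ($1832): fully absorbed by the deductible. Traveler pays $1832; OOP now $1832.
Claim 2 ($2164): $293 to deductible, leaving $1871; coinsurance $1871 × 15% = $280.65. Traveler pays $573.65; OOP now $2405.65.
Claim 3 ($8459): deductible already satisfied, so traveler's share is 15% × $8459 = $1268.85. Traveler pays $1268.85; OOP now $3674.50.

$1268.85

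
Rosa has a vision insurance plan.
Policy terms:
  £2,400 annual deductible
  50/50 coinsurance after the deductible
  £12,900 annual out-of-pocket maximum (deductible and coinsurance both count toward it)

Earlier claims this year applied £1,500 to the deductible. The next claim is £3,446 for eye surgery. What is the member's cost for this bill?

Deductible still to meet: £2,400 − £1,500 = £900.
The remaining £2,546 (= £3,446 − £900) moves to coinsurance.
Coinsurance: £2,546 × 50% = £1,273.
Member responsibility before any cap: £900 + £1,273 = £2,173.
Year-to-date out-of-pocket becomes £1,500 + £2,173 = £3,673, still under the £12,900 maximum, so no cap applies.

£2,173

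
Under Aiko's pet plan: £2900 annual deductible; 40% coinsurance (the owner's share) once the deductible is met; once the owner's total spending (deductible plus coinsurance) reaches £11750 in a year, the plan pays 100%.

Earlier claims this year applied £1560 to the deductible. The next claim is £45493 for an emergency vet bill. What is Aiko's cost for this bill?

Remaining deductible: £2900 − £1560 = £1340.
The remaining £44153 (= £45493 − £1340) moves to coinsurance.
Coinsurance: £44153 × 40% = £17661.20.
So the owner owes £1340 + £17661.20 = £19001.20 before any cap.
Adding £19001.20 to the £1560 already spent would give £20561.20, which exceeds the £11750 cap; the owner pays just £11750 − £1560 = £10190.

£10190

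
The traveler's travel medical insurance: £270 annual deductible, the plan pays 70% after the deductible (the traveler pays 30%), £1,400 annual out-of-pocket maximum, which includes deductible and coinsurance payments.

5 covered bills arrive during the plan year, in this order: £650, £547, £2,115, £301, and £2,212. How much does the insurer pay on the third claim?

£1,480.50

#1 (£650): £270 finishes the deductible; £380 goes to coinsurance; coinsurance £380 × 30% = £114. Traveler owes £384 (running OOP £384). Insurer: £650 − £384 = £266.
#2 (£547): deductible already satisfied, so traveler's share is 30% × £547 = £164.10. Traveler owes £164.10 (running OOP £548.10). Plan pays £547 − £164.10 = £382.90.
#3 (£2,115): deductible met; 30% of £2,115 = £634.50. Cost to traveler: £634.50. OOP to date £1,182.60. Plan pays £2,115 − £634.50 = £1,480.50.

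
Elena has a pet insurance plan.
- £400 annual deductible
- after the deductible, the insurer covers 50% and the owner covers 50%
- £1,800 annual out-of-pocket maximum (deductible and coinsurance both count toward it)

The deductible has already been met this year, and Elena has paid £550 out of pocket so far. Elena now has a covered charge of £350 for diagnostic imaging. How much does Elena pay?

The deductible is already satisfied, so the full bill goes to coinsurance.
Coinsurance: £350 × 50% = £175.
Year-to-date out-of-pocket becomes £550 + £175 = £725, still under the £1,800 maximum, so no cap applies.

£175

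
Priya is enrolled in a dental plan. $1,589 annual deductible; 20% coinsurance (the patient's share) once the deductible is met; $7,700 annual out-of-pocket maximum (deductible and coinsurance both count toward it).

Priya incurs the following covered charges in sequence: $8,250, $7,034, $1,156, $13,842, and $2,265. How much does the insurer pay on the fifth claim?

Claim 1 ($8,250): $1,589 to deductible, leaving $6,661; 20% of $6,661 = $1,332.20. Patient owes $2,921.20 (running OOP $2,921.20). Plan pays $8,250 − $2,921.20 = $5,328.80.
Claim 2 ($7,034): deductible met; 20% of $7,034 = $1,406.80. Cost to patient: $1,406.80. OOP to date $4,328. Plan pays $7,034 − $1,406.80 = $5,627.20.
Claim 3 ($1,156): 20% coinsurance on $1,156 = $231.20. Patient pays $231.20; OOP now $4,559.20. Insurer: $1,156 − $231.20 = $924.80.
Claim 4 ($13,842): deductible met; 20% of $13,842 = $2,768.40. Patient pays $2,768.40; OOP now $7,327.60. Insurer: $13,842 − $2,768.40 = $11,073.60.
Claim 5 ($2,265): 20% coinsurance on $2,265 = $453. OOP would hit $7,780.60 > $7,700, so the cap limits the patient to $7,700 − $7,327.60 = $372.40. Insurer: $2,265 − $372.40 = $1,892.60.

$1,892.60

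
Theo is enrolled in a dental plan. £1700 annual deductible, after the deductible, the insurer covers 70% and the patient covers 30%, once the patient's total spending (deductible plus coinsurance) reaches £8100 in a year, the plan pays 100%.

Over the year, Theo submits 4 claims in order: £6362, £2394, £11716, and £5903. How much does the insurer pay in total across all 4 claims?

£18275

Claim 1 (£6362): £1700 to deductible, leaving £4662; 30% of £4662 = £1398.60. Patient owes £3098.60 (running OOP £3098.60). Insurer: £6362 − £3098.60 = £3263.40.
Claim 2 (£2394): deductible met; 30% of £2394 = £718.20. Patient pays £718.20; OOP now £3816.80. Insurer: £2394 − £718.20 = £1675.80.
Claim 3 (£11716): deductible met; 30% of £11716 = £3514.80. Cost to patient: £3514.80. OOP to date £7331.60. Insurer: £11716 − £3514.80 = £8201.20.
Claim 4 (£5903): 30% coinsurance on £5903 = £1770.90. OOP would hit £9102.50 > £8100, so the cap limits the patient to £8100 − £7331.60 = £768.40. Insurer: £5903 − £768.40 = £5134.60.
Insurer total = bills − patient's total = £26375 − £8100 = £18275.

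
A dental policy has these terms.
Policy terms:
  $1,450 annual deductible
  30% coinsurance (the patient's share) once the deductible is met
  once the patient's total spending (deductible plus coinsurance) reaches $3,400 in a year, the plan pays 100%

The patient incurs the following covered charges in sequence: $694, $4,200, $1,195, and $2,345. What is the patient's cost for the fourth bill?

$558.30

Claim 1 — $694: all of it applies to the deductible. Patient pays $694; OOP now $694.
Claim 2 — $4,200: deductible takes $756, $3,444 remains; coinsurance $3,444 × 30% = $1,033.20. Patient owes $1,789.20 (running OOP $2,483.20).
Claim 3 — $1,195: deductible met; 30% of $1,195 = $358.50. Patient pays $358.50; OOP now $2,841.70.
Claim 4 — $2,345: deductible met; 30% of $2,345 = $703.50. Adding that to $2,841.70 gives $3,545.20, past the $3,400 cap; patient pays only $3,400 − $2,841.70 = $558.30.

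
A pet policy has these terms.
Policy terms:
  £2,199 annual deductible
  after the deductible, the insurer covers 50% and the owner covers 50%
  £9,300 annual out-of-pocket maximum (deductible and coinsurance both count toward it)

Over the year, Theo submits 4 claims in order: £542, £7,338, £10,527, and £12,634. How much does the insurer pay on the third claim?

#1 (£542): all of it applies to the deductible. Owner pays £542; OOP now £542. Plan pays £542 − £542 = £0.
#2 (£7,338): £1,657 to deductible, leaving £5,681; 50% of £5,681 = £2,840.50. Owner owes £4,497.50 (running OOP £5,039.50). Insurer: £7,338 − £4,497.50 = £2,840.50.
#3 (£10,527): deductible already satisfied, so owner's share is 50% × £10,527 = £5,263.50. That would push OOP to £10,303, over the £9,300 cap, so owner pays £9,300 − £5,039.50 = £4,260.50. Insurer: £10,527 − £4,260.50 = £6,266.50.

£6,266.50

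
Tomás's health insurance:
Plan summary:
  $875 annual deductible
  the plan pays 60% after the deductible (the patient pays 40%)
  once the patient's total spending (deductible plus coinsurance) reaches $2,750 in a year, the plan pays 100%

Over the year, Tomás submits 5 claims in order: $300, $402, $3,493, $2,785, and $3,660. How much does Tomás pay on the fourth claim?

$547

Bill 1, $300: fully absorbed by the deductible. Patient pays $300; OOP now $300.
Bill 2, $402: all of it applies to the deductible. Patient pays $402; OOP now $702.
Bill 3, $3,493: deductible takes $173, $3,320 remains; 40% of $3,320 = $1,328. Cost to patient: $1,501. OOP to date $2,203.
Bill 4, $2,785: deductible met; 40% of $2,785 = $1,114. Adding that to $2,203 gives $3,317, past the $2,750 cap; patient pays only $2,750 − $2,203 = $547.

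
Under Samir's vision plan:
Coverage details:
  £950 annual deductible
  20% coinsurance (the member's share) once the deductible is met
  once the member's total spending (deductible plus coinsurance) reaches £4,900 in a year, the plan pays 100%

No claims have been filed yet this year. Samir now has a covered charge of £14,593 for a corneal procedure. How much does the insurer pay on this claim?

Nothing has been paid toward the £950 deductible, so the first £950 of this charge is applied there.
That leaves £14,593 − £950 = £13,643 for coinsurance.
20% of £13,643 = £2,728.60 falls to the member.
That puts the member's cost at £950 + £2,728.60 = £3,678.60 before any cap.
Total out-of-pocket so far would be £0 + £3,678.60 = £3,678.60, below the £4,900 cap — no reduction.
Insurer pays the balance: £14,593 − £3,678.60 = £10,914.40.

£10,914.40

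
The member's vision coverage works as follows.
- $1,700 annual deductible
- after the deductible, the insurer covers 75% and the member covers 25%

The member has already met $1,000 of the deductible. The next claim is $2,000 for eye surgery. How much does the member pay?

Deductible still to meet: $1,700 − $1,000 = $700.
After the $700 deductible portion, $2,000 − $700 = $1,300 is subject to coinsurance.
25% of $1,300 = $325 falls to the member.
That puts the member's cost at $700 + $325 = $1,025.

$1,025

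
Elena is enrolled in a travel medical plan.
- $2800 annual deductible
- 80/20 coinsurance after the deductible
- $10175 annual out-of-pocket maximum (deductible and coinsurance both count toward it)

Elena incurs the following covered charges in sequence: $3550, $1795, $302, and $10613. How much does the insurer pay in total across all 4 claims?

#1 ($3550): $2800 to deductible, leaving $750; traveler's 20% is $150. Cost to traveler: $2950. OOP to date $2950. Plan pays $3550 − $2950 = $600.
#2 ($1795): 20% coinsurance on $1795 = $359. Traveler owes $359 (running OOP $3309). Plan pays $1795 − $359 = $1436.
#3 ($302): deductible already satisfied, so traveler's share is 20% × $302 = $60.40. Cost to traveler: $60.40. OOP to date $3369.40. Plan pays $302 − $60.40 = $241.60.
#4 ($10613): deductible met; 20% of $10613 = $2122.60. Traveler pays $2122.60; OOP now $5492. Insurer: $10613 − $2122.60 = $8490.40.
Insurer total: $600 + $1436 + $241.60 + $8490.40 = $10768.

$10768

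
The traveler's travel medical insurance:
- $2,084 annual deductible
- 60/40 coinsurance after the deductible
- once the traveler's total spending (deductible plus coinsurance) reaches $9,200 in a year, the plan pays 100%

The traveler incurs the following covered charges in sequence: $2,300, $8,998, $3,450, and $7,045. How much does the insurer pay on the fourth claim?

Claim 1 ($2,300): deductible takes $2,084, $216 remains; traveler's 40% is $86.40. Traveler owes $2,170.40 (running OOP $2,170.40). Insurer: $2,300 − $2,170.40 = $129.60.
Claim 2 ($8,998): 40% coinsurance on $8,998 = $3,599.20. Traveler pays $3,599.20; OOP now $5,769.60. Insurer: $8,998 − $3,599.20 = $5,398.80.
Claim 3 ($3,450): deductible met; 40% of $3,450 = $1,380. Cost to traveler: $1,380. OOP to date $7,149.60. Plan pays $3,450 − $1,380 = $2,070.
Claim 4 ($7,045): deductible met; 40% of $7,045 = $2,818. OOP would hit $9,967.60 > $9,200, so the cap limits the traveler to $9,200 − $7,149.60 = $2,050.40. Plan pays $7,045 − $2,050.40 = $4,994.60.

$4,994.60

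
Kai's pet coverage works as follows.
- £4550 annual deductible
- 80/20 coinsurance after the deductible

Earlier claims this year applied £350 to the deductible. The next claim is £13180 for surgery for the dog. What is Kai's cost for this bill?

£350 of the £4550 deductible is already met, leaving £4200.
After the £4200 deductible portion, £13180 − £4200 = £8980 is subject to coinsurance.
Owner's 20% share of £8980 is £1796.
That puts the owner's cost at £4200 + £1796 = £5996.

£5996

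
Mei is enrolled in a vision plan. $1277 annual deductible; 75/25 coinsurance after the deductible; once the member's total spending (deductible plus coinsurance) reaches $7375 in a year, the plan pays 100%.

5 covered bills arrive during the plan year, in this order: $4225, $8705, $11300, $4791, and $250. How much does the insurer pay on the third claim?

$8475

Bill 1, $4225: $1277 finishes the deductible; $2948 goes to coinsurance; coinsurance $2948 × 25% = $737. Cost to member: $2014. OOP to date $2014. Plan pays $4225 − $2014 = $2211.
Bill 2, $8705: deductible already satisfied, so member's share is 25% × $8705 = $2176.25. Member owes $2176.25 (running OOP $4190.25). Plan pays $8705 − $2176.25 = $6528.75.
Bill 3, $11300: 25% coinsurance on $11300 = $2825. Cost to member: $2825. OOP to date $7015.25. Plan pays $11300 − $2825 = $8475.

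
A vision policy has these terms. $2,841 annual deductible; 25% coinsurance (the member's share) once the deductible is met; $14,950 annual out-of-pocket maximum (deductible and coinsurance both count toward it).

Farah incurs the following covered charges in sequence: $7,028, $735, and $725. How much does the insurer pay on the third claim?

$543.75

Claim 1 — $7,028: deductible takes $2,841, $4,187 remains; 25% of $4,187 = $1,046.75. Member pays $3,887.75; OOP now $3,887.75. Insurer: $7,028 − $3,887.75 = $3,140.25.
Claim 2 — $735: 25% coinsurance on $735 = $183.75. Cost to member: $183.75. OOP to date $4,071.50. Plan pays $735 − $183.75 = $551.25.
Claim 3 — $725: 25% coinsurance on $725 = $181.25. Member owes $181.25 (running OOP $4,252.75). Plan pays $725 − $181.25 = $543.75.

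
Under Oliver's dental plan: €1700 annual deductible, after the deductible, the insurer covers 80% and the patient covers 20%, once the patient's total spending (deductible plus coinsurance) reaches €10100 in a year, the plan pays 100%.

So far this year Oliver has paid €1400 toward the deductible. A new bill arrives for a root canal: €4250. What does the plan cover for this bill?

Deductible still to meet: €1700 − €1400 = €300.
After the €300 deductible portion, €4250 − €300 = €3950 is subject to coinsurance.
20% of €3950 = €790 falls to the patient.
That puts the patient's cost at €300 + €790 = €1090 before any cap.
Cumulative spending €1400 + €1090 = €2490 stays under the €10100 maximum.
Insurer pays the balance: €4250 − €1090 = €3160.

€3160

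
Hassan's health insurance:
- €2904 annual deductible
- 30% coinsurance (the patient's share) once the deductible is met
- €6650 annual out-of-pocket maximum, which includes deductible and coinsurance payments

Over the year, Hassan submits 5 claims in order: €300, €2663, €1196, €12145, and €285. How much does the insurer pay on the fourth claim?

Bill 1, €300: entire amount goes to the deductible. Cost to patient: €300. OOP to date €300. Plan pays €300 − €300 = €0.
Bill 2, €2663: deductible takes €2604, €59 remains; 30% of €59 = €17.70. Patient pays €2621.70; OOP now €2921.70. Insurer: €2663 − €2621.70 = €41.30.
Bill 3, €1196: deductible met; 30% of €1196 = €358.80. Cost to patient: €358.80. OOP to date €3280.50. Plan pays €1196 − €358.80 = €837.20.
Bill 4, €12145: deductible met; 30% of €12145 = €3643.50. That would push OOP to €6924, over the €6650 cap, so patient pays €6650 − €3280.50 = €3369.50. Plan pays €12145 − €3369.50 = €8775.50.

€8775.50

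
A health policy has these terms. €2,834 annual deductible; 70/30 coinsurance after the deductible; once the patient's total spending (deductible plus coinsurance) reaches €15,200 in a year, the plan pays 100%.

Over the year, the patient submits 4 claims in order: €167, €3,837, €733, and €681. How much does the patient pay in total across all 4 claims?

#1 (€167): entire amount goes to the deductible. Patient pays €167; OOP now €167.
#2 (€3,837): deductible takes €2,667, €1,170 remains; coinsurance €1,170 × 30% = €351. Patient pays €3,018; OOP now €3,185.
#3 (€733): deductible met; 30% of €733 = €219.90. Patient pays €219.90; OOP now €3,404.90.
#4 (€681): deductible met; 30% of €681 = €204.30. Cost to patient: €204.30. OOP to date €3,609.20.
Summing the patient's payments: €167 + €3,018 + €219.90 + €204.30 = €3,609.20.

€3,609.20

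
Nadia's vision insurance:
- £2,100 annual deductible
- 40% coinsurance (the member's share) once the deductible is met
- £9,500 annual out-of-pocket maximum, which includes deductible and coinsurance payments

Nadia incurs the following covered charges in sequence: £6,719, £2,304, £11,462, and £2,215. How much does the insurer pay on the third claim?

£6,877.20

Claim 1 (£6,719): deductible takes £2,100, £4,619 remains; 40% of £4,619 = £1,847.60. Member pays £3,947.60; OOP now £3,947.60. Plan pays £6,719 − £3,947.60 = £2,771.40.
Claim 2 (£2,304): deductible met; 40% of £2,304 = £921.60. Cost to member: £921.60. OOP to date £4,869.20. Insurer: £2,304 − £921.60 = £1,382.40.
Claim 3 (£11,462): deductible already satisfied, so member's share is 40% × £11,462 = £4,584.80. Member owes £4,584.80 (running OOP £9,454). Insurer: £11,462 − £4,584.80 = £6,877.20.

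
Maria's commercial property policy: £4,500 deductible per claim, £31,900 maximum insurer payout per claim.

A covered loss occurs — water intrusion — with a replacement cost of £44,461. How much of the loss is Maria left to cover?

After the deductible, £44,461 − £4,500 = £39,961 remains.
£39,961 exceeds the £31,900 limit, so the insurer pays the limit: £31,900.
The business bears the rest of the original loss: £44,461 − £31,900 = £12,561.

£12,561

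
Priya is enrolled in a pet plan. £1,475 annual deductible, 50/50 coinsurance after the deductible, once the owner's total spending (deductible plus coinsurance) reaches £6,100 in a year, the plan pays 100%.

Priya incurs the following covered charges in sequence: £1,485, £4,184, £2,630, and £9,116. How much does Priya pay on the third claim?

#1 (£1,485): £1,475 finishes the deductible; £10 goes to coinsurance; coinsurance £10 × 50% = £5. Cost to owner: £1,480. OOP to date £1,480.
#2 (£4,184): deductible met; 50% of £4,184 = £2,092. Owner pays £2,092; OOP now £3,572.
#3 (£2,630): deductible already satisfied, so owner's share is 50% × £2,630 = £1,315. Cost to owner: £1,315. OOP to date £4,887.

£1,315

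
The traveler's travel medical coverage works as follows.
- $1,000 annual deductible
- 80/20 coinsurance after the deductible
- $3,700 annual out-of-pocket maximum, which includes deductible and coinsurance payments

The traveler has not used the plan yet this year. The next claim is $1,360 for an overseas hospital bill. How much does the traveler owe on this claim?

Nothing has been paid toward the $1,000 deductible, so the first $1,000 of this charge is applied there.
The remaining $360 (= $1,360 − $1,000) moves to coinsurance.
Traveler's 20% share of $360 is $72.
So the traveler owes $1,000 + $72 = $1,072 before any cap.
Year-to-date out-of-pocket becomes $0 + $1,072 = $1,072, still under the $3,700 maximum, so no cap applies.

$1,072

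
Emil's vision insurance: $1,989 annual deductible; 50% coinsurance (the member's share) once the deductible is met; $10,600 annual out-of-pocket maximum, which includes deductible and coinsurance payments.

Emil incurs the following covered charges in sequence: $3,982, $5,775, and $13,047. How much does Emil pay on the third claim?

$4,727

Bill 1, $3,982: deductible takes $1,989, $1,993 remains; coinsurance $1,993 × 50% = $996.50. Cost to member: $2,985.50. OOP to date $2,985.50.
Bill 2, $5,775: deductible met; 50% of $5,775 = $2,887.50. Member owes $2,887.50 (running OOP $5,873).
Bill 3, $13,047: deductible already satisfied, so member's share is 50% × $13,047 = $6,523.50. That would push OOP to $12,396.50, over the $10,600 cap, so member pays $10,600 − $5,873 = $4,727.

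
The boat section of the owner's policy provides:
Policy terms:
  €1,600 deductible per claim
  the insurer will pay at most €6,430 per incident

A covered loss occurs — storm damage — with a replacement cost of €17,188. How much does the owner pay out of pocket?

€10,758

Less the €1,600 deductible: €17,188 − €1,600 = €15,588.
€15,588 exceeds the €6,430 limit, so the insurer pays the limit: €6,430.
Out of pocket: €17,188 − €6,430 = €10,758.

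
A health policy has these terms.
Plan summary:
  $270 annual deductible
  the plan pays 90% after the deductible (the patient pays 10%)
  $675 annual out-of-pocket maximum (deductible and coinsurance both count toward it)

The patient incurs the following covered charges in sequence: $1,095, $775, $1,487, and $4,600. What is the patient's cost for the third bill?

Claim 1 — $1,095: $270 to deductible, leaving $825; patient's 10% is $82.50. Patient pays $352.50; OOP now $352.50.
Claim 2 — $775: deductible already satisfied, so patient's share is 10% × $775 = $77.50. Patient pays $77.50; OOP now $430.
Claim 3 — $1,487: deductible already satisfied, so patient's share is 10% × $1,487 = $148.70. Patient pays $148.70; OOP now $578.70.

$148.70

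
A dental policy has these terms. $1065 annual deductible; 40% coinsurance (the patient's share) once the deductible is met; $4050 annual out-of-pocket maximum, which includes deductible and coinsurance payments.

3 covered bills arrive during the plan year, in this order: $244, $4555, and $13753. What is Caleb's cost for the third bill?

Bill 1, $244: all of it applies to the deductible. Patient pays $244; OOP now $244.
Bill 2, $4555: deductible takes $821, $3734 remains; 40% of $3734 = $1493.60. Cost to patient: $2314.60. OOP to date $2558.60.
Bill 3, $13753: 40% coinsurance on $13753 = $5501.20. That would push OOP to $8059.80, over the $4050 cap, so patient pays $4050 − $2558.60 = $1491.40.

$1491.40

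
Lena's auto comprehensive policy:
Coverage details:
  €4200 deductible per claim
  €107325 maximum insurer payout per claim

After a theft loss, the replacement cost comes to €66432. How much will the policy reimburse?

€62232

After the deductible, €66432 − €4200 = €62232 remains.
That's under the €107325 cap, so the insurer reimburses the full €62232.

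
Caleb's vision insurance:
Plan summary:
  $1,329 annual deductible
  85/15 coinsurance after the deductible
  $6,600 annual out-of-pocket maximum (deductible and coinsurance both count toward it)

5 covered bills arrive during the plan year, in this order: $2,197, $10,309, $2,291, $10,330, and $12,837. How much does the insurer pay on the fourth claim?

Claim 1 — $2,197: $1,329 to deductible, leaving $868; 15% of $868 = $130.20. Member owes $1,459.20 (running OOP $1,459.20). Plan pays $2,197 − $1,459.20 = $737.80.
Claim 2 — $10,309: 15% coinsurance on $10,309 = $1,546.35. Cost to member: $1,546.35. OOP to date $3,005.55. Insurer: $10,309 − $1,546.35 = $8,762.65.
Claim 3 — $2,291: 15% coinsurance on $2,291 = $343.65. Cost to member: $343.65. OOP to date $3,349.20. Insurer: $2,291 − $343.65 = $1,947.35.
Claim 4 — $10,330: 15% coinsurance on $10,330 = $1,549.50. Member owes $1,549.50 (running OOP $4,898.70). Plan pays $10,330 − $1,549.50 = $8,780.50.

$8,780.50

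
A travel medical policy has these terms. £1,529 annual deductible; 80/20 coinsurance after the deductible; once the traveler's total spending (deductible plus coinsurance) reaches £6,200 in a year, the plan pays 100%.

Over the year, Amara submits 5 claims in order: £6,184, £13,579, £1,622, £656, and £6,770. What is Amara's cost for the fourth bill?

#1 (£6,184): deductible takes £1,529, £4,655 remains; traveler's 20% is £931. Cost to traveler: £2,460. OOP to date £2,460.
#2 (£13,579): 20% coinsurance on £13,579 = £2,715.80. Cost to traveler: £2,715.80. OOP to date £5,175.80.
#3 (£1,622): deductible already satisfied, so traveler's share is 20% × £1,622 = £324.40. Traveler pays £324.40; OOP now £5,500.20.
#4 (£656): deductible met; 20% of £656 = £131.20. Cost to traveler: £131.20. OOP to date £5,631.40.

£131.20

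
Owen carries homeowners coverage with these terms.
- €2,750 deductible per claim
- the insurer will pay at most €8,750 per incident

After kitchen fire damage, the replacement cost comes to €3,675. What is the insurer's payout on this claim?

Less the €2,750 deductible: €3,675 − €2,750 = €925.
€925 is within the €8,750 limit, so the insurer pays €925.

€925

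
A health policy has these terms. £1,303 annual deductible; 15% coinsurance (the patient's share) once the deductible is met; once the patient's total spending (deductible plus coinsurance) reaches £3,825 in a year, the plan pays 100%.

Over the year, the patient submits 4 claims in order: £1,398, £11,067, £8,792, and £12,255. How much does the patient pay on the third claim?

Claim 1 (£1,398): £1,303 finishes the deductible; £95 goes to coinsurance; patient's 15% is £14.25. Cost to patient: £1,317.25. OOP to date £1,317.25.
Claim 2 (£11,067): deductible already satisfied, so patient's share is 15% × £11,067 = £1,660.05. Patient owes £1,660.05 (running OOP £2,977.30).
Claim 3 (£8,792): deductible already satisfied, so patient's share is 15% × £8,792 = £1,318.80. That would push OOP to £4,296.10, over the £3,825 cap, so patient pays £3,825 − £2,977.30 = £847.70.

£847.70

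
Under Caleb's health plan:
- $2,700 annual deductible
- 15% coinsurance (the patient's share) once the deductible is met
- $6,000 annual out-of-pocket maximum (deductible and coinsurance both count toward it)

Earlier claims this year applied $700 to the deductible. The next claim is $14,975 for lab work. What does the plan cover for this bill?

$11,028.75

Deductible still to meet: $2,700 − $700 = $2,000.
After the $2,000 deductible portion, $14,975 − $2,000 = $12,975 is subject to coinsurance.
Coinsurance: $12,975 × 15% = $1,946.25.
Patient responsibility before any cap: $2,000 + $1,946.25 = $3,946.25.
Total out-of-pocket so far would be $700 + $3,946.25 = $4,646.25, below the $6,000 cap — no reduction.
The plan picks up $14,975 − $3,946.25 = $11,028.75.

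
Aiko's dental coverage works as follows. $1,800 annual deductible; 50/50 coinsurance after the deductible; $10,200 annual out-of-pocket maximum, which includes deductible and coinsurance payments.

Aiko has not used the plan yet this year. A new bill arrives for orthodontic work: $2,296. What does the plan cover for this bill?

The full $1,800 deductible is still open; $1,800 of this bill applies to it.
That leaves $2,296 − $1,800 = $496 for coinsurance.
Coinsurance: $496 × 50% = $248.
Patient responsibility before any cap: $1,800 + $248 = $2,048.
Total out-of-pocket so far would be $0 + $2,048 = $2,048, below the $10,200 cap — no reduction.
The insurer covers the remainder: $2,296 − $2,048 = $248.

$248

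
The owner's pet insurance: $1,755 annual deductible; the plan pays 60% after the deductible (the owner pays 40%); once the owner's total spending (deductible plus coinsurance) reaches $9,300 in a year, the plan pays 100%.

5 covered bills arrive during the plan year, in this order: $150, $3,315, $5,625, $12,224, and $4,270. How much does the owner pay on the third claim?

Claim 1 — $150: all of it applies to the deductible. Cost to owner: $150. OOP to date $150.
Claim 2 — $3,315: $1,605 to deductible, leaving $1,710; 40% of $1,710 = $684. Owner pays $2,289; OOP now $2,439.
Claim 3 — $5,625: deductible already satisfied, so owner's share is 40% × $5,625 = $2,250. Owner owes $2,250 (running OOP $4,689).

$2,250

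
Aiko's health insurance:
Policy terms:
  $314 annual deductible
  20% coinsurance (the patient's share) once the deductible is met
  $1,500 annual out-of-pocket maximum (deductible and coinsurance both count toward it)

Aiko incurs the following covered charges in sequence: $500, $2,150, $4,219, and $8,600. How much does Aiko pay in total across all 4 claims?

$1,500

#1 ($500): deductible takes $314, $186 remains; patient's 20% is $37.20. Cost to patient: $351.20. OOP to date $351.20.
#2 ($2,150): deductible already satisfied, so patient's share is 20% × $2,150 = $430. Patient pays $430; OOP now $781.20.
#3 ($4,219): deductible already satisfied, so patient's share is 20% × $4,219 = $843.80. OOP would hit $1,625 > $1,500, so the cap limits the patient to $1,500 − $781.20 = $718.80.
#4 ($8,600): deductible met; 20% of $8,600 = $1,720. Adding that to $1,500 gives $3,220, past the $1,500 cap; patient pays only $1,500 − $1,500 = $0.
Total paid by the patient: $351.20 + $430 + $718.80 + $0 = $1,500.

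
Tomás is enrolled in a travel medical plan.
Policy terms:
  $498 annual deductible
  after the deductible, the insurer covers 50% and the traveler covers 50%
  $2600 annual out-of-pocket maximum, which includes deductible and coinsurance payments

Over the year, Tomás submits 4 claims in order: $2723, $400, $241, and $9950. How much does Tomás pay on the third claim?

Claim 1 ($2723): $498 to deductible, leaving $2225; traveler's 50% is $1112.50. Cost to traveler: $1610.50. OOP to date $1610.50.
Claim 2 ($400): deductible met; 50% of $400 = $200. Traveler pays $200; OOP now $1810.50.
Claim 3 ($241): deductible already satisfied, so traveler's share is 50% × $241 = $120.50. Traveler pays $120.50; OOP now $1931.

$120.50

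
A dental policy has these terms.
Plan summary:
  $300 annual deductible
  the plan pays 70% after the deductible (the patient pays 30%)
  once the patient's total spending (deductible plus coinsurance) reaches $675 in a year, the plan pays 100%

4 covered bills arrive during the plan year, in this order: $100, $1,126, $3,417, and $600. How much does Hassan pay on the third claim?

$97.20

#1 ($100): fully absorbed by the deductible. Patient owes $100 (running OOP $100).
#2 ($1,126): $200 finishes the deductible; $926 goes to coinsurance; coinsurance $926 × 30% = $277.80. Cost to patient: $477.80. OOP to date $577.80.
#3 ($3,417): deductible met; 30% of $3,417 = $1,025.10. Adding that to $577.80 gives $1,602.90, past the $675 cap; patient pays only $675 − $577.80 = $97.20.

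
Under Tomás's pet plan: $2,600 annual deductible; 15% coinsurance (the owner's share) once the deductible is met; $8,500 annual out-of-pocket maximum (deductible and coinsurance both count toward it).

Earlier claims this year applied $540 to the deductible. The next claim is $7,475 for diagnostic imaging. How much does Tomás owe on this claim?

$2,872.25

Deductible still to meet: $2,600 − $540 = $2,060.
After the $2,060 deductible portion, $7,475 − $2,060 = $5,415 is subject to coinsurance.
Coinsurance: $5,415 × 15% = $812.25.
So the owner owes $2,060 + $812.25 = $2,872.25 before any cap.
Cumulative spending $540 + $2,872.25 = $3,412.25 stays under the $8,500 maximum.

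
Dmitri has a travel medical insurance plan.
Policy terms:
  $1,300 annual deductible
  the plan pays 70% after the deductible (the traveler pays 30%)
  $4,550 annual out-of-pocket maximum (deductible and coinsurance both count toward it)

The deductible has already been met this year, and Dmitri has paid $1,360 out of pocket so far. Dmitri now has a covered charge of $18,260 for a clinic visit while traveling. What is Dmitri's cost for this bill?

The deductible is already satisfied, so the full bill goes to coinsurance.
Coinsurance: $18,260 × 30% = $5,478.
That would bring total out-of-pocket to $6,838, past the $4,550 cap. The traveler is capped at $4,550 − $1,360 = $3,190 on this claim.

$3,190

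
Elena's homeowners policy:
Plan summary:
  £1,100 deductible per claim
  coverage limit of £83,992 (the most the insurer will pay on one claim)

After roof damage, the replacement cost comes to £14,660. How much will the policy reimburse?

Less the £1,100 deductible: £14,660 − £1,100 = £13,560.
£13,560 ≤ £83,992, so the limit doesn't bind; insurer pays £13,560.

£13,560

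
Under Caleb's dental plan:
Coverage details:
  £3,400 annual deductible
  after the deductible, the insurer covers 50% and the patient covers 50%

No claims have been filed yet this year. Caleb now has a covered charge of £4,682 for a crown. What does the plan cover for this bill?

The full £3,400 deductible is still open; £3,400 of this bill applies to it.
That leaves £4,682 − £3,400 = £1,282 for coinsurance.
Coinsurance: £1,282 × 50% = £641.
So the patient owes £3,400 + £641 = £4,041.
The insurer covers the remainder: £4,682 − £4,041 = £641.

£641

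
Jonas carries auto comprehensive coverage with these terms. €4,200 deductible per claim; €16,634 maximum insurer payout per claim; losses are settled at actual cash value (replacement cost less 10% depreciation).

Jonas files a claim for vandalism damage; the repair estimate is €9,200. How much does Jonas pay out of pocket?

€5,120

Depreciate 10%: the covered value is €9,200 × 0.9 = €8,280.
Subtract the deductible: €8,280 − €4,200 = €4,080.
That's under the €16,634 cap, so the insurer reimburses the full €4,080.
Out of pocket: €9,200 − €4,080 = €5,120.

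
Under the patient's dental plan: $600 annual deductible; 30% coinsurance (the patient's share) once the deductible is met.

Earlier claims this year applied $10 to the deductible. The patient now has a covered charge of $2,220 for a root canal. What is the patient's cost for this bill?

$1,079

Deductible still to meet: $600 − $10 = $590.
After the $590 deductible portion, $2,220 − $590 = $1,630 is subject to coinsurance.
Coinsurance: $1,630 × 30% = $489.
That puts the patient's cost at $590 + $489 = $1,079.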